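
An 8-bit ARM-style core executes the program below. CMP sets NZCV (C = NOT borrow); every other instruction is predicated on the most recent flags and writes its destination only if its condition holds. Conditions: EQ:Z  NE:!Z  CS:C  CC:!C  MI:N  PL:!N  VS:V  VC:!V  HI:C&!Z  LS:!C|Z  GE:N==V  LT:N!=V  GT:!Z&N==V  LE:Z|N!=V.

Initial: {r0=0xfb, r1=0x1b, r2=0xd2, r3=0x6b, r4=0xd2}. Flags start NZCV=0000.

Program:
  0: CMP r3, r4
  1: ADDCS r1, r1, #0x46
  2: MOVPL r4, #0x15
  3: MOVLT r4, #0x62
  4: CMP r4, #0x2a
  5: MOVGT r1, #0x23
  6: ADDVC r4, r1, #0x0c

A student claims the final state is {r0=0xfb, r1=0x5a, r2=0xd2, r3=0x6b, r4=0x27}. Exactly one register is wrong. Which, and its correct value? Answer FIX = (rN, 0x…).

0: ✓ CMP  NZCV=1001
1: · ADDCS
2: · MOVPL
3: · MOVLT
4: ✓ CMP  NZCV=1010
5: · MOVGT
6: ✓ ADDVC  r4←0x27

FIX = (r1, 0x1b)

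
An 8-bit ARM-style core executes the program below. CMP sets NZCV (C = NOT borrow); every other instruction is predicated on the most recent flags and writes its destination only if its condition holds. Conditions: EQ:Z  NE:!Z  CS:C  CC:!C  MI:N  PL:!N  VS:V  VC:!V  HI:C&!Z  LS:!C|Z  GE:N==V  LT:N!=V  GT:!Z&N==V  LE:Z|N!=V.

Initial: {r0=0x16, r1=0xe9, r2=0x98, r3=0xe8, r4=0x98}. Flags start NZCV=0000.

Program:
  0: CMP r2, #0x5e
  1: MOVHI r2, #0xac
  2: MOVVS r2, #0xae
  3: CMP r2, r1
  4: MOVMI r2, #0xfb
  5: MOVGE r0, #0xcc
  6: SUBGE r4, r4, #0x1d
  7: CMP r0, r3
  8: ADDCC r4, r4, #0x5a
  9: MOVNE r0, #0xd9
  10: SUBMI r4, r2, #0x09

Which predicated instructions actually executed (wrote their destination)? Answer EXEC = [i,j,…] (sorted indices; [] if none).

EXEC = [1,2,4,8,9]

0: ✓ CMP  NZCV=0011
1: ✓ MOVHI  r2←0xac
2: ✓ MOVVS  r2←0xae
3: ✓ CMP  NZCV=1000
4: ✓ MOVMI  r2←0xfb
5: · MOVGE
6: · SUBGE
7: ✓ CMP  NZCV=0000
8: ✓ ADDCC  r4←0xf2
9: ✓ MOVNE  r0←0xd9
10: · SUBMI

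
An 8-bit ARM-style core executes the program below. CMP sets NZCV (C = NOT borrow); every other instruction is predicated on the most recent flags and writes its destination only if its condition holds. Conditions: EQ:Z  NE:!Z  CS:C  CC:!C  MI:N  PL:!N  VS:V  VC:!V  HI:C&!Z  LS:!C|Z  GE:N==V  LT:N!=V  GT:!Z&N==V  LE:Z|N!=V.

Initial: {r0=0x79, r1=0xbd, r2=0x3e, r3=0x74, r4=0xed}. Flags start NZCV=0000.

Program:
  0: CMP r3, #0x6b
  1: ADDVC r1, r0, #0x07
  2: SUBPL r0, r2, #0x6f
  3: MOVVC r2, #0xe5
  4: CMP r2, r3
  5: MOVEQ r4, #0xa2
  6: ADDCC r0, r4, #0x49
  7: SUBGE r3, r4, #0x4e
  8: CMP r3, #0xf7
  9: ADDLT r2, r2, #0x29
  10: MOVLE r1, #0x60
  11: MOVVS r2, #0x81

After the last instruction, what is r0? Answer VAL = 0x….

VAL = 0xcf

[0] flags=0010 → (cmp)
[1] flags=0010 VC?T → r1=0x80
[2] flags=0010 PL?T → r0=0xcf
[3] flags=0010 VC?T → r2=0xe5
[4] flags=0011 → (cmp)
[5] flags=0011 EQ?F → skip
[6] flags=0011 CC?F → skip
[7] flags=0011 GE?F → skip
[8] flags=0000 → (cmp)
[9] flags=0000 LT?F → skip
[10] flags=0000 LE?F → skip
[11] flags=0000 VS?F → skip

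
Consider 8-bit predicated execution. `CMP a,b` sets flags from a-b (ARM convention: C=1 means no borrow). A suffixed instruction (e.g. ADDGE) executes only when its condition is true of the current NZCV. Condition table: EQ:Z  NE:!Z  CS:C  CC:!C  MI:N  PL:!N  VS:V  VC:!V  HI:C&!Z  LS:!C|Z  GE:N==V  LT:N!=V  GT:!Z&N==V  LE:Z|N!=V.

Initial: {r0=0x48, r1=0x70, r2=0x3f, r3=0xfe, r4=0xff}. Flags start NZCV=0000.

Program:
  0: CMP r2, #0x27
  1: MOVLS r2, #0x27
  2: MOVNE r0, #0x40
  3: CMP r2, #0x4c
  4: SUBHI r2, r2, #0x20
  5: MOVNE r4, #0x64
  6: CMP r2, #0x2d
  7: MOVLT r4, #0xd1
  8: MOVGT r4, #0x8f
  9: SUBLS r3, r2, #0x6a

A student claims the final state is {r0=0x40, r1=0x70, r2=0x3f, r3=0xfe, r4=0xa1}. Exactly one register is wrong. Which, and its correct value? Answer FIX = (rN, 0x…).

0: ✓ CMP  NZCV=0010
1: · MOVLS
2: ✓ MOVNE  r0←0x40
3: ✓ CMP  NZCV=1000
4: · SUBHI
5: ✓ MOVNE  r4←0x64
6: ✓ CMP  NZCV=0010
7: · MOVLT
8: ✓ MOVGT  r4←0x8f
9: · SUBLS

FIX = (r4, 0x8f)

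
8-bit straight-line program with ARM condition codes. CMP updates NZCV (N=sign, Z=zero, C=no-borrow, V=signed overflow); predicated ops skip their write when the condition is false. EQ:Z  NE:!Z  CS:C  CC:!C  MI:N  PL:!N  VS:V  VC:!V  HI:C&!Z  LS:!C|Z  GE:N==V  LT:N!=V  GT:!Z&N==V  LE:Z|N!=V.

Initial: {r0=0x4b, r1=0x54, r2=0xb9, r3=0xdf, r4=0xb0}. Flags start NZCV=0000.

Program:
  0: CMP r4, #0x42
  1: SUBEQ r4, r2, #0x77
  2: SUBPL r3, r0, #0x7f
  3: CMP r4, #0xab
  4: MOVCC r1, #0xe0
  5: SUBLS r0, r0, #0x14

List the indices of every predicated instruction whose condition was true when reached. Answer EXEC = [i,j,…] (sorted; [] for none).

[0] flags=0011 → (cmp)
[1] flags=0011 EQ?F → skip
[2] flags=0011 PL?T → r3=0xcc
[3] flags=0010 → (cmp)
[4] flags=0010 CC?F → skip
[5] flags=0010 LS?F → skip

EXEC = [2]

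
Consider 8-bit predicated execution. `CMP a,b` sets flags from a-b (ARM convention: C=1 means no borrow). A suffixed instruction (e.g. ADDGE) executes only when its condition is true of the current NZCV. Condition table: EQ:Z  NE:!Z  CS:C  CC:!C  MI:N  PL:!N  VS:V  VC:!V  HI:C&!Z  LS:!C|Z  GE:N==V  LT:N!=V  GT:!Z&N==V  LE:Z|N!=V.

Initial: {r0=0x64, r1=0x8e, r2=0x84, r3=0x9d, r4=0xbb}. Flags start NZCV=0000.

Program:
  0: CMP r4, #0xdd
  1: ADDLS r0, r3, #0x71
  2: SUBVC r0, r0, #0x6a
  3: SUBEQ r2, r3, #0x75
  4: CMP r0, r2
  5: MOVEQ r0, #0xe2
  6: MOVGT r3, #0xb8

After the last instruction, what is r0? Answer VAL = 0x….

VAL = 0xa4

[0] flags=1000 → (cmp)
[1] flags=1000 LS?T → r0=0x0e
[2] flags=1000 VC?T → r0=0xa4
[3] flags=1000 EQ?F → skip
[4] flags=0010 → (cmp)
[5] flags=0010 EQ?F → skip
[6] flags=0010 GT?T → r3=0xb8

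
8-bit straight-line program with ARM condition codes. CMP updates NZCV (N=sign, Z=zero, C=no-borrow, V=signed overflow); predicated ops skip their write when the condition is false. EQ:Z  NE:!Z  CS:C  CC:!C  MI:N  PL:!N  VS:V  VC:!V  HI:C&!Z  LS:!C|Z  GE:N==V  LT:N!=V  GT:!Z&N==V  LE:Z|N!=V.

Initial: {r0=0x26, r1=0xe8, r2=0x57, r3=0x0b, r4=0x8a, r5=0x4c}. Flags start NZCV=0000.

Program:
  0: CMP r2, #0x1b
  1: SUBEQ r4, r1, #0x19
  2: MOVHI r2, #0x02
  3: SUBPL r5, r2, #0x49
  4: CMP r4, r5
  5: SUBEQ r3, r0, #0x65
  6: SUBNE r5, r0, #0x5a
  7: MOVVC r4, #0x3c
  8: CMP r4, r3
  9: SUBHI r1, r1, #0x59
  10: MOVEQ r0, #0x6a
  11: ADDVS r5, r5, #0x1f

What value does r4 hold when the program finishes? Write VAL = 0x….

0: ✓ CMP  NZCV=0010
1: · SUBEQ
2: ✓ MOVHI  r2←0x02
3: ✓ SUBPL  r5←0xb9
4: ✓ CMP  NZCV=1000
5: · SUBEQ
6: ✓ SUBNE  r5←0xcc
7: ✓ MOVVC  r4←0x3c
8: ✓ CMP  NZCV=0010
9: ✓ SUBHI  r1←0x8f
10: · MOVEQ
11: · ADDVS

VAL = 0x3c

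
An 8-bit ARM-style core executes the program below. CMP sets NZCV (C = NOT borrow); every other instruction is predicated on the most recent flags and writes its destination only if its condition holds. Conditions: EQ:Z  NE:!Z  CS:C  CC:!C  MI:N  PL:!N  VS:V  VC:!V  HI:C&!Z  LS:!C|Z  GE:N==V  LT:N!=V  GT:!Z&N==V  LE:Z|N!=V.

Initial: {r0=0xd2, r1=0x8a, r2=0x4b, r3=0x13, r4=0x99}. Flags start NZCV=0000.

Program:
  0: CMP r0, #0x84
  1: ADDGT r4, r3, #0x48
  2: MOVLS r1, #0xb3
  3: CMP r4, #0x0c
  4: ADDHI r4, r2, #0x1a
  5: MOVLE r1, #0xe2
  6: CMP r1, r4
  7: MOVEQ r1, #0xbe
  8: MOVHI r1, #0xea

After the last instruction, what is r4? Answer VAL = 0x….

VAL = 0x65

[0] flags=0010 → (cmp)
[1] flags=0010 GT?T → r4=0x5b
[2] flags=0010 LS?F → skip
[3] flags=0010 → (cmp)
[4] flags=0010 HI?T → r4=0x65
[5] flags=0010 LE?F → skip
[6] flags=0011 → (cmp)
[7] flags=0011 EQ?F → skip
[8] flags=0011 HI?T → r1=0xea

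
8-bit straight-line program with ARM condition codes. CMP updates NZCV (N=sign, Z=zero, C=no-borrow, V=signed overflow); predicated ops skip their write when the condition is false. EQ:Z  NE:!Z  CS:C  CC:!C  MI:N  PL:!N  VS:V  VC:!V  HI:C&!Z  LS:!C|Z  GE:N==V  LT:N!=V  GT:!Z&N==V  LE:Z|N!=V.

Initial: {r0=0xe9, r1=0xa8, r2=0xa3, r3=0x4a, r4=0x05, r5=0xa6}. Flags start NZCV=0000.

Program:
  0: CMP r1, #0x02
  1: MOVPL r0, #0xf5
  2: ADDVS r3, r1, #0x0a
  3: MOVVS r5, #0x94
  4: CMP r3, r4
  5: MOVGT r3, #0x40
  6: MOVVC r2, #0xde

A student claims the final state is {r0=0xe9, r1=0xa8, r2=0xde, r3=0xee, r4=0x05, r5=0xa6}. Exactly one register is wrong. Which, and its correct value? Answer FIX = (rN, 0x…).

FIX = (r3, 0x40)

0: ✓ CMP  NZCV=1010
1: · MOVPL
2: · ADDVS
3: · MOVVS
4: ✓ CMP  NZCV=0010
5: ✓ MOVGT  r3←0x40
6: ✓ MOVVC  r2←0xde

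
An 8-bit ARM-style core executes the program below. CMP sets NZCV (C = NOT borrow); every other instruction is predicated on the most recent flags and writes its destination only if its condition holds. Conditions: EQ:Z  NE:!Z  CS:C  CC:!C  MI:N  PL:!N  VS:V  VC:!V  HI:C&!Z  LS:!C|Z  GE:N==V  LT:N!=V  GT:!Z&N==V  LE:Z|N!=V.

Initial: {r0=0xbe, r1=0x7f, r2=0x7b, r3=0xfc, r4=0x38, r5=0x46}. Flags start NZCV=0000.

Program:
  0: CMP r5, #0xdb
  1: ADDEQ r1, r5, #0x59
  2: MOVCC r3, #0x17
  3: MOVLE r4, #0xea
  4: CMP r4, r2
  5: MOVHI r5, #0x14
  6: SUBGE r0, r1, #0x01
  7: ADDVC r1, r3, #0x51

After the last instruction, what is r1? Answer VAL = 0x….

[0] flags=0000 → (cmp)
[1] flags=0000 EQ?F → skip
[2] flags=0000 CC?T → r3=0x17
[3] flags=0000 LE?F → skip
[4] flags=1000 → (cmp)
[5] flags=1000 HI?F → skip
[6] flags=1000 GE?F → skip
[7] flags=1000 VC?T → r1=0x68

VAL = 0x68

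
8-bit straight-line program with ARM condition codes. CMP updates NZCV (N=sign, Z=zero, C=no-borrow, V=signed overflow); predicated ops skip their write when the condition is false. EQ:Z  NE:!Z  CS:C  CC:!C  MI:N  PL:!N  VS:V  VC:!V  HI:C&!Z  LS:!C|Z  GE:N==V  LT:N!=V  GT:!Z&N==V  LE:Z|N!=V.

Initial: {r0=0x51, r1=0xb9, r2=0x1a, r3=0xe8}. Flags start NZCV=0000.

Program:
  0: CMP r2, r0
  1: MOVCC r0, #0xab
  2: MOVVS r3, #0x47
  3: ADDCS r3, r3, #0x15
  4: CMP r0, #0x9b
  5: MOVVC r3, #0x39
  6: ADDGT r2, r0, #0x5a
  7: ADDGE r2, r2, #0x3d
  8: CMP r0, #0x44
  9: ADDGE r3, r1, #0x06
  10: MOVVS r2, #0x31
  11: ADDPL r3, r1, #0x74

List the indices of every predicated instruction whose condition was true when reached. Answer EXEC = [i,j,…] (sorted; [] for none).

0: ✓ CMP  NZCV=1000
1: ✓ MOVCC  r0←0xab
2: · MOVVS
3: · ADDCS
4: ✓ CMP  NZCV=0010
5: ✓ MOVVC  r3←0x39
6: ✓ ADDGT  r2←0x05
7: ✓ ADDGE  r2←0x42
8: ✓ CMP  NZCV=0011
9: · ADDGE
10: ✓ MOVVS  r2←0x31
11: ✓ ADDPL  r3←0x2d

EXEC = [1,5,6,7,10,11]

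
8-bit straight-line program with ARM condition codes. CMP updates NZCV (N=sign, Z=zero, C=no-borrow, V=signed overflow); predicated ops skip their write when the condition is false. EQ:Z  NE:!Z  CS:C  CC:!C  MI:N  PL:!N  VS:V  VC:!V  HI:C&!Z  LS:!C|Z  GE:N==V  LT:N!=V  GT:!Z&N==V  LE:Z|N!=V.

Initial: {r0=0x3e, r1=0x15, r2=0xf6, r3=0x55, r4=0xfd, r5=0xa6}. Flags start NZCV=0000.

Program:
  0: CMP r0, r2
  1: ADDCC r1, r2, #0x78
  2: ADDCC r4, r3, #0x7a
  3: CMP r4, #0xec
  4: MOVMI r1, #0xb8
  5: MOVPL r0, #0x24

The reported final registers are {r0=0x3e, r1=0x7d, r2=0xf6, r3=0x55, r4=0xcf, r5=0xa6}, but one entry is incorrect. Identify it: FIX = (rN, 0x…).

[0] flags=0000 → (cmp)
[1] flags=0000 CC?T → r1=0x6e
[2] flags=0000 CC?T → r4=0xcf
[3] flags=1000 → (cmp)
[4] flags=1000 MI?T → r1=0xb8
[5] flags=1000 PL?F → skip

FIX = (r1, 0xb8)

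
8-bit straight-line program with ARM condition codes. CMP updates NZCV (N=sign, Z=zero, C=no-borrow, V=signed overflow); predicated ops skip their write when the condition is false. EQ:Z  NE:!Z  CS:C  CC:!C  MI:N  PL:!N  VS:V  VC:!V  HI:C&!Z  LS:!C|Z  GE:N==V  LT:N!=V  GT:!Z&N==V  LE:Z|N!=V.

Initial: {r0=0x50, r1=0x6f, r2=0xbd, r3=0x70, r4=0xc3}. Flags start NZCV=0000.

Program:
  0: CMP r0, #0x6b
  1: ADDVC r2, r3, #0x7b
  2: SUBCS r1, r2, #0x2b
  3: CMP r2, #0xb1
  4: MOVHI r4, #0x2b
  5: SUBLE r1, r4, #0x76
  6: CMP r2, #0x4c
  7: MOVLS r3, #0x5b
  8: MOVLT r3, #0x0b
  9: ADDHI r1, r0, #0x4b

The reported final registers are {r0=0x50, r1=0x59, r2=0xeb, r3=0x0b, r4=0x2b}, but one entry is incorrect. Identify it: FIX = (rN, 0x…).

FIX = (r1, 0x9b)

[0] flags=1000 → (cmp)
[1] flags=1000 VC?T → r2=0xeb
[2] flags=1000 CS?F → skip
[3] flags=0010 → (cmp)
[4] flags=0010 HI?T → r4=0x2b
[5] flags=0010 LE?F → skip
[6] flags=1010 → (cmp)
[7] flags=1010 LS?F → skip
[8] flags=1010 LT?T → r3=0x0b
[9] flags=1010 HI?T → r1=0x9b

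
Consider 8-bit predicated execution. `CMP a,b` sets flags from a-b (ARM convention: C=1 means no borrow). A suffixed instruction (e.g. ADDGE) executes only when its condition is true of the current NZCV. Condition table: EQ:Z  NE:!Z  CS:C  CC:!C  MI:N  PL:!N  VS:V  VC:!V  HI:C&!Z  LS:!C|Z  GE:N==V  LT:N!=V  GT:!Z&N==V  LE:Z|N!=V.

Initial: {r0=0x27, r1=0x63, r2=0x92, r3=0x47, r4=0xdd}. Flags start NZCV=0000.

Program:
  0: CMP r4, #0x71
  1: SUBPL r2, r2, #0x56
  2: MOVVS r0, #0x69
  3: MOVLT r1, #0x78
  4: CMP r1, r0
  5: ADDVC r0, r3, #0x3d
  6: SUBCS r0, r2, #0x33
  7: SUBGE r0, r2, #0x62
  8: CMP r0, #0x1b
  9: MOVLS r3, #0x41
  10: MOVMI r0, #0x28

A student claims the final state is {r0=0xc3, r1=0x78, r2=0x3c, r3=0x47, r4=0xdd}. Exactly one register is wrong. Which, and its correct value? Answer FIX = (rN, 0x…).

0: ✓ CMP  NZCV=0011
1: ✓ SUBPL  r2←0x3c
2: ✓ MOVVS  r0←0x69
3: ✓ MOVLT  r1←0x78
4: ✓ CMP  NZCV=0010
5: ✓ ADDVC  r0←0x84
6: ✓ SUBCS  r0←0x09
7: ✓ SUBGE  r0←0xda
8: ✓ CMP  NZCV=1010
9: · MOVLS
10: ✓ MOVMI  r0←0x28

FIX = (r0, 0x28)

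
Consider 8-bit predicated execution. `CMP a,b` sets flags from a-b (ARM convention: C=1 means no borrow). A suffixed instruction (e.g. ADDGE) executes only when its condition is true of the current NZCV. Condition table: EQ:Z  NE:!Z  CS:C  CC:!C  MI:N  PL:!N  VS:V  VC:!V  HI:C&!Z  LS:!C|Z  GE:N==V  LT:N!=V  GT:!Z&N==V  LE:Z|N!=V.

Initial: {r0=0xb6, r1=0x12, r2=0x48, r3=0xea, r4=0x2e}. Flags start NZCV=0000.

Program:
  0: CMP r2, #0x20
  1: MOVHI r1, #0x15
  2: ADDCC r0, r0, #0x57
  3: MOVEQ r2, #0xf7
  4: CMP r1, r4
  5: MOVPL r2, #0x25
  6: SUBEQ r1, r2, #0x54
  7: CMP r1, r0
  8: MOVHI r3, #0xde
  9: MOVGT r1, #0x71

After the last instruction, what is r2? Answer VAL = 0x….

VAL = 0x48

0: ✓ CMP  NZCV=0010
1: ✓ MOVHI  r1←0x15
2: · ADDCC
3: · MOVEQ
4: ✓ CMP  NZCV=1000
5: · MOVPL
6: · SUBEQ
7: ✓ CMP  NZCV=0000
8: · MOVHI
9: ✓ MOVGT  r1←0x71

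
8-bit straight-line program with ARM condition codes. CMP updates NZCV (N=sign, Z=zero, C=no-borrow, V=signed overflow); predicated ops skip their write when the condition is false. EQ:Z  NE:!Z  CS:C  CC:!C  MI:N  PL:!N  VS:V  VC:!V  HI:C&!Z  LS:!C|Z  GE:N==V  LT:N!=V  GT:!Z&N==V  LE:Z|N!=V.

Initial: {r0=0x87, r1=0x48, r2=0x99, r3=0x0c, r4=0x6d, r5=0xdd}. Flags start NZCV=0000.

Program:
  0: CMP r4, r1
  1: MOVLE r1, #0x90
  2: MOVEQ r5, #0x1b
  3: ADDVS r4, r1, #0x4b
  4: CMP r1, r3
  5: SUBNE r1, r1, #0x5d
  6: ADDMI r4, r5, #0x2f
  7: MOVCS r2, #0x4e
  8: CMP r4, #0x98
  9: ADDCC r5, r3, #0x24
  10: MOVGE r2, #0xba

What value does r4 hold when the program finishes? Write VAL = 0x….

VAL = 0x6d

[0] flags=0010 → (cmp)
[1] flags=0010 LE?F → skip
[2] flags=0010 EQ?F → skip
[3] flags=0010 VS?F → skip
[4] flags=0010 → (cmp)
[5] flags=0010 NE?T → r1=0xeb
[6] flags=0010 MI?F → skip
[7] flags=0010 CS?T → r2=0x4e
[8] flags=1001 → (cmp)
[9] flags=1001 CC?T → r5=0x30
[10] flags=1001 GE?T → r2=0xba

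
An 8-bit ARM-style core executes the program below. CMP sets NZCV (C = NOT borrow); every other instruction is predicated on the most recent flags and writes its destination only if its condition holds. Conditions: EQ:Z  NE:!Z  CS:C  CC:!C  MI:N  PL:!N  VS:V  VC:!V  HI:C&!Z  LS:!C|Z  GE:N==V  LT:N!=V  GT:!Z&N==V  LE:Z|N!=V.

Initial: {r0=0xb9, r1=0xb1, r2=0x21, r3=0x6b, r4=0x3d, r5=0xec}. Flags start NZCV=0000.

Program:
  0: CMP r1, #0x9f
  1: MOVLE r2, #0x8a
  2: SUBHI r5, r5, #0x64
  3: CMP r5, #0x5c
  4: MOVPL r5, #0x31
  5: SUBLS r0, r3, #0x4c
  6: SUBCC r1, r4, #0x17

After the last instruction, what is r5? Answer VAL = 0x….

VAL = 0x31

0: ✓ CMP  NZCV=0010
1: · MOVLE
2: ✓ SUBHI  r5←0x88
3: ✓ CMP  NZCV=0011
4: ✓ MOVPL  r5←0x31
5: · SUBLS
6: · SUBCC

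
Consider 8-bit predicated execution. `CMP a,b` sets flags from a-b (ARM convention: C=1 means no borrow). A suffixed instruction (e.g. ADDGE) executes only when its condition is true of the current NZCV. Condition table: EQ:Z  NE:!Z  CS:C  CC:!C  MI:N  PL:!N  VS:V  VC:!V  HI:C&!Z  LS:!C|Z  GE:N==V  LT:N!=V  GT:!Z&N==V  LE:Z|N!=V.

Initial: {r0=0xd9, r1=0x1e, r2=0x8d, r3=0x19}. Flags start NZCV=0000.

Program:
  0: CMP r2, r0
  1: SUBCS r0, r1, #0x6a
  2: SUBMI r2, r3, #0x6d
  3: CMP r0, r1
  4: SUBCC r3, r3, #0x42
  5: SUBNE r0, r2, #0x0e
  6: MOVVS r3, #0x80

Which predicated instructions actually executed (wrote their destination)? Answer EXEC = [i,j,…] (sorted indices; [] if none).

EXEC = [2,5]

0: ✓ CMP  NZCV=1000
1: · SUBCS
2: ✓ SUBMI  r2←0xac
3: ✓ CMP  NZCV=1010
4: · SUBCC
5: ✓ SUBNE  r0←0x9e
6: · MOVVS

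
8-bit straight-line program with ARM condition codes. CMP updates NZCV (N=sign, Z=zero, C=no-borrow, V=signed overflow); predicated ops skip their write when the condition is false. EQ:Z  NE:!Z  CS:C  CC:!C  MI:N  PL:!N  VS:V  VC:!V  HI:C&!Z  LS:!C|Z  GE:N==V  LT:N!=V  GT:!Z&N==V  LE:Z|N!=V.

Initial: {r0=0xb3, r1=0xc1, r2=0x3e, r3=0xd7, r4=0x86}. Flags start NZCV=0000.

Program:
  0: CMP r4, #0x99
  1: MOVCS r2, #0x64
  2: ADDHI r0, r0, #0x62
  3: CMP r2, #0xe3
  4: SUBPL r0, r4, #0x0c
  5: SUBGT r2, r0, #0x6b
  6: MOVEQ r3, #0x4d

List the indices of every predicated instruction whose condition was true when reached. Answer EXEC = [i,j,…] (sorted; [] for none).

EXEC = [4,5]

0: ✓ CMP  NZCV=1000
1: · MOVCS
2: · ADDHI
3: ✓ CMP  NZCV=0000
4: ✓ SUBPL  r0←0x7a
5: ✓ SUBGT  r2←0x0f
6: · MOVEQ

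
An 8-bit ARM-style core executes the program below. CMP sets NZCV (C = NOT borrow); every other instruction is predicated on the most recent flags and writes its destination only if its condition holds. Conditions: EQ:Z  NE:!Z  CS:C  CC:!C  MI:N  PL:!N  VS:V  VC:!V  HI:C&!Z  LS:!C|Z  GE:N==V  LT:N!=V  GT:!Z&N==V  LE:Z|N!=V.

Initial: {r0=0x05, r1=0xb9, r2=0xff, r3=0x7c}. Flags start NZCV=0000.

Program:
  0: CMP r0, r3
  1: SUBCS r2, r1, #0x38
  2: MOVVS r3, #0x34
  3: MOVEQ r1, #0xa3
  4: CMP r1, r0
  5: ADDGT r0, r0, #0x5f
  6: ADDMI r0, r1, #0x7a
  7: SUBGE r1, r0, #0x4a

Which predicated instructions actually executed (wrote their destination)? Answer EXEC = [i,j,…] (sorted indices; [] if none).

[0] flags=1000 → (cmp)
[1] flags=1000 CS?F → skip
[2] flags=1000 VS?F → skip
[3] flags=1000 EQ?F → skip
[4] flags=1010 → (cmp)
[5] flags=1010 GT?F → skip
[6] flags=1010 MI?T → r0=0x33
[7] flags=1010 GE?F → skip

EXEC = [6]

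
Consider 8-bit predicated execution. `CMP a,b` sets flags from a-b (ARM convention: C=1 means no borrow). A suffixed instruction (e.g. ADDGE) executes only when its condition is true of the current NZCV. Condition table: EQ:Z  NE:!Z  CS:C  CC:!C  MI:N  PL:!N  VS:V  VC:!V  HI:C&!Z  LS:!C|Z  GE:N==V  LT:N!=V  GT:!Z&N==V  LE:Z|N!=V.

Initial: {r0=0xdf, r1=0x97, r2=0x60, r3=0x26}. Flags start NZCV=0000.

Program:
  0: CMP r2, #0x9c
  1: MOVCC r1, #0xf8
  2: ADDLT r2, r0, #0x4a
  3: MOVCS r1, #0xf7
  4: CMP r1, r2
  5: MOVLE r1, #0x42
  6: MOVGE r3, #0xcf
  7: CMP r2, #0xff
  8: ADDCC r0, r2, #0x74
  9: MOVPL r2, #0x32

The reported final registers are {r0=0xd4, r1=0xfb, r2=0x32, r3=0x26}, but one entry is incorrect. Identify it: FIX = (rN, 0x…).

0: ✓ CMP  NZCV=1001
1: ✓ MOVCC  r1←0xf8
2: · ADDLT
3: · MOVCS
4: ✓ CMP  NZCV=1010
5: ✓ MOVLE  r1←0x42
6: · MOVGE
7: ✓ CMP  NZCV=0000
8: ✓ ADDCC  r0←0xd4
9: ✓ MOVPL  r2←0x32

FIX = (r1, 0x42)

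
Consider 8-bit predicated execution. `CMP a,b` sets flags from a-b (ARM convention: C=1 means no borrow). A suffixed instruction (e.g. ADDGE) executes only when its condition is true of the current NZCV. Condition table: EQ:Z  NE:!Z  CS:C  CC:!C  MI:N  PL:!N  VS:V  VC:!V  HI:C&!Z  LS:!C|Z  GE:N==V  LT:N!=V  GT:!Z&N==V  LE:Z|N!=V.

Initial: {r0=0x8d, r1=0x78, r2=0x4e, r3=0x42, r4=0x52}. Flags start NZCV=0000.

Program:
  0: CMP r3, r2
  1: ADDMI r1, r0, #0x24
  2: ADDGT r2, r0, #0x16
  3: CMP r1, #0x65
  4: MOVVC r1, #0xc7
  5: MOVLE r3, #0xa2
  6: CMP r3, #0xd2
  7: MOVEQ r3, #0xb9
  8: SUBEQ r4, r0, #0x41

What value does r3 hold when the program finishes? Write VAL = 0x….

VAL = 0xa2

0: ✓ CMP  NZCV=1000
1: ✓ ADDMI  r1←0xb1
2: · ADDGT
3: ✓ CMP  NZCV=0011
4: · MOVVC
5: ✓ MOVLE  r3←0xa2
6: ✓ CMP  NZCV=1000
7: · MOVEQ
8: · SUBEQ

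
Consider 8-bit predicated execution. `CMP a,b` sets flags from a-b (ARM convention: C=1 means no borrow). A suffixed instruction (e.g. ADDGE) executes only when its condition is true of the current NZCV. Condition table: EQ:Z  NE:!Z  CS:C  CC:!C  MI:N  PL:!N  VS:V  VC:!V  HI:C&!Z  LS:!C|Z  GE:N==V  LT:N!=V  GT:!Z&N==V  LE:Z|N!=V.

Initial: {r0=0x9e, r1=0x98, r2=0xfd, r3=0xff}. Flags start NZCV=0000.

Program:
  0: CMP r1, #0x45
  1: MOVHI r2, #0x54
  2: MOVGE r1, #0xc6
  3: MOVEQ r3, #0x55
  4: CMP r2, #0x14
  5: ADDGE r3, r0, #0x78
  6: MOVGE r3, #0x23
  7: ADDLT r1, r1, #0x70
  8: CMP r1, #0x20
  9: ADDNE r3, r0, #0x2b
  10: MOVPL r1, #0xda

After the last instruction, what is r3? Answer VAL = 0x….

VAL = 0xc9

[0] flags=0011 → (cmp)
[1] flags=0011 HI?T → r2=0x54
[2] flags=0011 GE?F → skip
[3] flags=0011 EQ?F → skip
[4] flags=0010 → (cmp)
[5] flags=0010 GE?T → r3=0x16
[6] flags=0010 GE?T → r3=0x23
[7] flags=0010 LT?F → skip
[8] flags=0011 → (cmp)
[9] flags=0011 NE?T → r3=0xc9
[10] flags=0011 PL?T → r1=0xda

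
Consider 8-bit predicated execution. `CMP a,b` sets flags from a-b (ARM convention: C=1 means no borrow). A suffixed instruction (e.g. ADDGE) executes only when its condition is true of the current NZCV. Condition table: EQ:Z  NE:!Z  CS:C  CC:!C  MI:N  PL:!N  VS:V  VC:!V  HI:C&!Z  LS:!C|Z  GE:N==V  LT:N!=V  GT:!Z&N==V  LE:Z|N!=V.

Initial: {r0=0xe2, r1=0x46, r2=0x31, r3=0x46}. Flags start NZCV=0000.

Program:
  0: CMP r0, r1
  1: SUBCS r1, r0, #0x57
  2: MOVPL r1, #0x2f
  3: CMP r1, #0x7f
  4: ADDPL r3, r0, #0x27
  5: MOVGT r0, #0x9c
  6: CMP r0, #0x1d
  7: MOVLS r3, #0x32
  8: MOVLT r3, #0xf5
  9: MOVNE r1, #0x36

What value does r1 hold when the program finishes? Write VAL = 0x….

[0] flags=1010 → (cmp)
[1] flags=1010 CS?T → r1=0x8b
[2] flags=1010 PL?F → skip
[3] flags=0011 → (cmp)
[4] flags=0011 PL?T → r3=0x09
[5] flags=0011 GT?F → skip
[6] flags=1010 → (cmp)
[7] flags=1010 LS?F → skip
[8] flags=1010 LT?T → r3=0xf5
[9] flags=1010 NE?T → r1=0x36

VAL = 0x36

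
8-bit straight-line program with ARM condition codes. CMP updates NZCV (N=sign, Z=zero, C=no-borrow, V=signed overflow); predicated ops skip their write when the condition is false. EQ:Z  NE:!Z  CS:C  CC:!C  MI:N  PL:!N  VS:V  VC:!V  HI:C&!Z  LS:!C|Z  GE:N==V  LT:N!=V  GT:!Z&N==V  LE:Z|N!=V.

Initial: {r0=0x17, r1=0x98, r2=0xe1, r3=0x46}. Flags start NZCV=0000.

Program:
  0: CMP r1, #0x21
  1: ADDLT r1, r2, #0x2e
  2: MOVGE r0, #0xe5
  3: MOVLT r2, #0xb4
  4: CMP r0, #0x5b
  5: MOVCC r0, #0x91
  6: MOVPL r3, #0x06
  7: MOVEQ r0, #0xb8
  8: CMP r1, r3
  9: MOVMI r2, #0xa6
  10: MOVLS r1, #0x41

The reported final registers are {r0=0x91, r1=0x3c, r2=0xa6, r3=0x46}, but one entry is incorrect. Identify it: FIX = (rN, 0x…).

[0] flags=0011 → (cmp)
[1] flags=0011 LT?T → r1=0x0f
[2] flags=0011 GE?F → skip
[3] flags=0011 LT?T → r2=0xb4
[4] flags=1000 → (cmp)
[5] flags=1000 CC?T → r0=0x91
[6] flags=1000 PL?F → skip
[7] flags=1000 EQ?F → skip
[8] flags=1000 → (cmp)
[9] flags=1000 MI?T → r2=0xa6
[10] flags=1000 LS?T → r1=0x41

FIX = (r1, 0x41)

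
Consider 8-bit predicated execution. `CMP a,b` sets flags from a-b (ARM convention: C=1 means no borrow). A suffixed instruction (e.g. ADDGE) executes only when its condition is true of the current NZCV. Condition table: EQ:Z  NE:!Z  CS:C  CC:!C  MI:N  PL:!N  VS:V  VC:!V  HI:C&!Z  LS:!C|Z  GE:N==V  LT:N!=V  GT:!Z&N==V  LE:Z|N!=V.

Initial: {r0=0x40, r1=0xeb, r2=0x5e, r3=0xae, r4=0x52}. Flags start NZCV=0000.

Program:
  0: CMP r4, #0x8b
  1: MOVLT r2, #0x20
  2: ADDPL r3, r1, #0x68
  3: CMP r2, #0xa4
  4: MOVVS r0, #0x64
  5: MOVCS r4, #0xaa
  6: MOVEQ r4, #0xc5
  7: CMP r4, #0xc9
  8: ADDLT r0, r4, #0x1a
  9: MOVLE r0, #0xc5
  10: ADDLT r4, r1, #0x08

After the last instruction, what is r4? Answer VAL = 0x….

VAL = 0x52

[0] flags=1001 → (cmp)
[1] flags=1001 LT?F → skip
[2] flags=1001 PL?F → skip
[3] flags=1001 → (cmp)
[4] flags=1001 VS?T → r0=0x64
[5] flags=1001 CS?F → skip
[6] flags=1001 EQ?F → skip
[7] flags=1001 → (cmp)
[8] flags=1001 LT?F → skip
[9] flags=1001 LE?F → skip
[10] flags=1001 LT?F → skip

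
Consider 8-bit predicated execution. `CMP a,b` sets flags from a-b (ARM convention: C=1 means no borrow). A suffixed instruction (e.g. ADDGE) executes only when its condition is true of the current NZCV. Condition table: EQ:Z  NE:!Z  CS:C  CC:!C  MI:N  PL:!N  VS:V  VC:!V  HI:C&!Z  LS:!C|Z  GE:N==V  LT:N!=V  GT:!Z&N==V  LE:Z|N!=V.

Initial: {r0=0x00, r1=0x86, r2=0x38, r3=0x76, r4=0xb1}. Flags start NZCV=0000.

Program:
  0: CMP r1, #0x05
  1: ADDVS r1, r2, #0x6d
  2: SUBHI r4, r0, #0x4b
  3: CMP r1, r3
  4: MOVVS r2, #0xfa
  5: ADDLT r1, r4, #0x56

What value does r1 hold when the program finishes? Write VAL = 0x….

VAL = 0x0b

[0] flags=1010 → (cmp)
[1] flags=1010 VS?F → skip
[2] flags=1010 HI?T → r4=0xb5
[3] flags=0011 → (cmp)
[4] flags=0011 VS?T → r2=0xfa
[5] flags=0011 LT?T → r1=0x0b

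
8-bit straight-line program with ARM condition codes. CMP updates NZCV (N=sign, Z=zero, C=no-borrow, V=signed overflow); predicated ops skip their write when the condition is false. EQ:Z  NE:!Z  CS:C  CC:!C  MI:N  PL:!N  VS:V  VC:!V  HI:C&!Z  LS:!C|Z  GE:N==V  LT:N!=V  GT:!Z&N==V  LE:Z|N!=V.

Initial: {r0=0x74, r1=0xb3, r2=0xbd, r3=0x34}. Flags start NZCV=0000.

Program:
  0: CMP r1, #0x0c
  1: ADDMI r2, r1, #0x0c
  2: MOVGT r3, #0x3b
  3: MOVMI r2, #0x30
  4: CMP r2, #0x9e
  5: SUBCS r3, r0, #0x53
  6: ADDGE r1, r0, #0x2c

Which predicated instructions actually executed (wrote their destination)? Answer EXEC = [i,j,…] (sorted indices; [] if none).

[0] flags=1010 → (cmp)
[1] flags=1010 MI?T → r2=0xbf
[2] flags=1010 GT?F → skip
[3] flags=1010 MI?T → r2=0x30
[4] flags=1001 → (cmp)
[5] flags=1001 CS?F → skip
[6] flags=1001 GE?T → r1=0xa0

EXEC = [1,3,6]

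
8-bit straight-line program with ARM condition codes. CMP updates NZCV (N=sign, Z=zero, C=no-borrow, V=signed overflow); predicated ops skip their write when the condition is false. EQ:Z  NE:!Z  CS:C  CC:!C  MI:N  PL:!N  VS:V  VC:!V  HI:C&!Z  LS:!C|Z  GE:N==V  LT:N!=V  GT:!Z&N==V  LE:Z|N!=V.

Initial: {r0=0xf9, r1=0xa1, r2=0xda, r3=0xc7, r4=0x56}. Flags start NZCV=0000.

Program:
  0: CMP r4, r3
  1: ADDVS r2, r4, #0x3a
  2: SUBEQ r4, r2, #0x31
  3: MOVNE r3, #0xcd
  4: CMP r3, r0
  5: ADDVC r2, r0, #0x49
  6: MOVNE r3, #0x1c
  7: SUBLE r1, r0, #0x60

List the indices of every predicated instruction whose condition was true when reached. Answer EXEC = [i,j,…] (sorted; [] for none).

[0] flags=1001 → (cmp)
[1] flags=1001 VS?T → r2=0x90
[2] flags=1001 EQ?F → skip
[3] flags=1001 NE?T → r3=0xcd
[4] flags=1000 → (cmp)
[5] flags=1000 VC?T → r2=0x42
[6] flags=1000 NE?T → r3=0x1c
[7] flags=1000 LE?T → r1=0x99

EXEC = [1,3,5,6,7]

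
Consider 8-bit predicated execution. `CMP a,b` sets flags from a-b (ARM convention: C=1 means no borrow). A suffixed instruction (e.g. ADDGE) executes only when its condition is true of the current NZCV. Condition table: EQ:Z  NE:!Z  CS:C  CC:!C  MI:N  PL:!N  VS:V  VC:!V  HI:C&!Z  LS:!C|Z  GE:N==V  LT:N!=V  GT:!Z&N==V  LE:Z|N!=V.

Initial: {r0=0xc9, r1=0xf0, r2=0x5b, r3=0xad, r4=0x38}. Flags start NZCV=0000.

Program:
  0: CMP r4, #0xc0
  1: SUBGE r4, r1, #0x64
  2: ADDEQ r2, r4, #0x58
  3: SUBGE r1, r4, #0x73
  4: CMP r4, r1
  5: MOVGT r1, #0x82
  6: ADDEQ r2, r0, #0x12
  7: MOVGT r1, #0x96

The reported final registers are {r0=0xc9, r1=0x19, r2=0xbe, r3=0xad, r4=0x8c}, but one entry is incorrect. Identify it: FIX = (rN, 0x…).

FIX = (r2, 0x5b)

[0] flags=0000 → (cmp)
[1] flags=0000 GE?T → r4=0x8c
[2] flags=0000 EQ?F → skip
[3] flags=0000 GE?T → r1=0x19
[4] flags=0011 → (cmp)
[5] flags=0011 GT?F → skip
[6] flags=0011 EQ?F → skip
[7] flags=0011 GT?F → skip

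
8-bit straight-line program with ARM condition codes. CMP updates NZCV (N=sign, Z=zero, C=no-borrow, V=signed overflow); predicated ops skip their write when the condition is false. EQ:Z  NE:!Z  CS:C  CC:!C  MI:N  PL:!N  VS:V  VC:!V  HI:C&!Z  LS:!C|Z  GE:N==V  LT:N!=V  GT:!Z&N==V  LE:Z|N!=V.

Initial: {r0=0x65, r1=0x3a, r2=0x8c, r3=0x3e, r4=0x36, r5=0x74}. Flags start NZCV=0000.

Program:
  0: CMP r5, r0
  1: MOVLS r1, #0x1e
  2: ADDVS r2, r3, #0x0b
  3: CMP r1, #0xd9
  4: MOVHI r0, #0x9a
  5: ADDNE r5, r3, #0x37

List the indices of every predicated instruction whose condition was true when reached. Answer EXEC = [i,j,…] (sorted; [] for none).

EXEC = [5]

0: ✓ CMP  NZCV=0010
1: · MOVLS
2: · ADDVS
3: ✓ CMP  NZCV=0000
4: · MOVHI
5: ✓ ADDNE  r5←0x75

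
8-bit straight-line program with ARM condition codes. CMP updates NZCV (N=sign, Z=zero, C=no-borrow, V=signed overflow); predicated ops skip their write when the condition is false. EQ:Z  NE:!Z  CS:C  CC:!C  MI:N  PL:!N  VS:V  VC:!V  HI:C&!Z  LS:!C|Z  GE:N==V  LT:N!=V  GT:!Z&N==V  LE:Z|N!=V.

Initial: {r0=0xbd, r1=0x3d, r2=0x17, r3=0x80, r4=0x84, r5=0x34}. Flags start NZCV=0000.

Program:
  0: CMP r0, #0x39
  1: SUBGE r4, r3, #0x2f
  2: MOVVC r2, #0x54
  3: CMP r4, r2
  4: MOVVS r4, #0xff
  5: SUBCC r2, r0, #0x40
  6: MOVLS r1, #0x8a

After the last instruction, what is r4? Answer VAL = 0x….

[0] flags=1010 → (cmp)
[1] flags=1010 GE?F → skip
[2] flags=1010 VC?T → r2=0x54
[3] flags=0011 → (cmp)
[4] flags=0011 VS?T → r4=0xff
[5] flags=0011 CC?F → skip
[6] flags=0011 LS?F → skip

VAL = 0xff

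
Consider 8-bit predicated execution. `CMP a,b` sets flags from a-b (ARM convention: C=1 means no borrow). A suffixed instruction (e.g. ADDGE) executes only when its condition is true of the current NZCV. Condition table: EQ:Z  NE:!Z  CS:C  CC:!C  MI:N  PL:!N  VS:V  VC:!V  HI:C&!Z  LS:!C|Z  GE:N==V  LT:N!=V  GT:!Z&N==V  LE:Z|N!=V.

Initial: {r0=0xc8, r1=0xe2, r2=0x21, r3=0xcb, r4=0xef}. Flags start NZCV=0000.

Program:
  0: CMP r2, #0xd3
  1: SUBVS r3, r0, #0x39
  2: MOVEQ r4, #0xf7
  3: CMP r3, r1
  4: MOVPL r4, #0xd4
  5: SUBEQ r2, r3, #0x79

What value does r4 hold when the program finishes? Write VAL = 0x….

VAL = 0xef

0: ✓ CMP  NZCV=0000
1: · SUBVS
2: · MOVEQ
3: ✓ CMP  NZCV=1000
4: · MOVPL
5: · SUBEQ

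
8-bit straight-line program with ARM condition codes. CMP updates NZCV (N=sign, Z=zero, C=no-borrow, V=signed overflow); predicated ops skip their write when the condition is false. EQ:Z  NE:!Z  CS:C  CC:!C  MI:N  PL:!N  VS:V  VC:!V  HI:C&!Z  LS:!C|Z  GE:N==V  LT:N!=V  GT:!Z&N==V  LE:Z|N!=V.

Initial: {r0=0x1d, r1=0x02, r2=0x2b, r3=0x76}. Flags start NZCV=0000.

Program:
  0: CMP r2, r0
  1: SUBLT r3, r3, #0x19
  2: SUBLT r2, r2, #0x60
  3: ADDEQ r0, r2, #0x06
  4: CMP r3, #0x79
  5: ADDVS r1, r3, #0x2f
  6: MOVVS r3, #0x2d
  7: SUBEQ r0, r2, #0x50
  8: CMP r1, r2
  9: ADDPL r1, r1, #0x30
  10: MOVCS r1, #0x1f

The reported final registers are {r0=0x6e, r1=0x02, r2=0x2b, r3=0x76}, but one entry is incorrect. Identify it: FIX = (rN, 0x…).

[0] flags=0010 → (cmp)
[1] flags=0010 LT?F → skip
[2] flags=0010 LT?F → skip
[3] flags=0010 EQ?F → skip
[4] flags=1000 → (cmp)
[5] flags=1000 VS?F → skip
[6] flags=1000 VS?F → skip
[7] flags=1000 EQ?F → skip
[8] flags=1000 → (cmp)
[9] flags=1000 PL?F → skip
[10] flags=1000 CS?F → skip

FIX = (r0, 0x1d)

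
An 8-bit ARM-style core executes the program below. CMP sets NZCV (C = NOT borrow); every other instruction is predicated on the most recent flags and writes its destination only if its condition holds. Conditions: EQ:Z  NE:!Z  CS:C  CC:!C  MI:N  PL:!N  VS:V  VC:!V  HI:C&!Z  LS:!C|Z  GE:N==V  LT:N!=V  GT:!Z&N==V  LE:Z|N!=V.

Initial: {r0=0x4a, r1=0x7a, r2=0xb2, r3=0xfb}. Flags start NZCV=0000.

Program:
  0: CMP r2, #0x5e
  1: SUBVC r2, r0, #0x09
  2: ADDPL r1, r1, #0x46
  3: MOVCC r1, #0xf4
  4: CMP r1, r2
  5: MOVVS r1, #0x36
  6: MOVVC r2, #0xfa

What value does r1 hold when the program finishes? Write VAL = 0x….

0: ✓ CMP  NZCV=0011
1: · SUBVC
2: ✓ ADDPL  r1←0xc0
3: · MOVCC
4: ✓ CMP  NZCV=0010
5: · MOVVS
6: ✓ MOVVC  r2←0xfa

VAL = 0xc0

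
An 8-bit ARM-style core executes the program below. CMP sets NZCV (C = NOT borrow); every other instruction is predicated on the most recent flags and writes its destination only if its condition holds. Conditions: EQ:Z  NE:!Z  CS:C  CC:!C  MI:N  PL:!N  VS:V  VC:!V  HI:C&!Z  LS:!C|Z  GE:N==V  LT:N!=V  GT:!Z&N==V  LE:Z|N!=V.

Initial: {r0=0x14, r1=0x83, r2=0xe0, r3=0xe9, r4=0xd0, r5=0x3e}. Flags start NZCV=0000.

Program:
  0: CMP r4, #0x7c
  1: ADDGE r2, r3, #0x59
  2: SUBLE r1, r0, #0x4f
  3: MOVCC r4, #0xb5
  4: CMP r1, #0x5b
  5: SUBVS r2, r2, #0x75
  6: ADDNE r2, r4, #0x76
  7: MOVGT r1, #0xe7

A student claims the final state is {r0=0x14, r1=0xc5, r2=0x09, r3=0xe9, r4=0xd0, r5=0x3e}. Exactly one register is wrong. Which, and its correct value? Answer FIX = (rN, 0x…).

0: ✓ CMP  NZCV=0011
1: · ADDGE
2: ✓ SUBLE  r1←0xc5
3: · MOVCC
4: ✓ CMP  NZCV=0011
5: ✓ SUBVS  r2←0x6b
6: ✓ ADDNE  r2←0x46
7: · MOVGT

FIX = (r2, 0x46)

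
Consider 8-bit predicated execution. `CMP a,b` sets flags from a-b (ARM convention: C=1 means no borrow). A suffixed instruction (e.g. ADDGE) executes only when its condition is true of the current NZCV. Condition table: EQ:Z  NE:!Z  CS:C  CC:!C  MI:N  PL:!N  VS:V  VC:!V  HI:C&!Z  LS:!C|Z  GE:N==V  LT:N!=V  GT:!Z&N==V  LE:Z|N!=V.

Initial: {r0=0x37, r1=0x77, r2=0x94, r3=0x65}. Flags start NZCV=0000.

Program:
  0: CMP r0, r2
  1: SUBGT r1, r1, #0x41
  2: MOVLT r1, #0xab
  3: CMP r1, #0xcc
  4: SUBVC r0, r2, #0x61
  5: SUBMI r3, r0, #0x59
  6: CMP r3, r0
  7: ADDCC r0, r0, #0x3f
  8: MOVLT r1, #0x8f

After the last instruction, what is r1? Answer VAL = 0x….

VAL = 0x36

0: ✓ CMP  NZCV=1001
1: ✓ SUBGT  r1←0x36
2: · MOVLT
3: ✓ CMP  NZCV=0000
4: ✓ SUBVC  r0←0x33
5: · SUBMI
6: ✓ CMP  NZCV=0010
7: · ADDCC
8: · MOVLT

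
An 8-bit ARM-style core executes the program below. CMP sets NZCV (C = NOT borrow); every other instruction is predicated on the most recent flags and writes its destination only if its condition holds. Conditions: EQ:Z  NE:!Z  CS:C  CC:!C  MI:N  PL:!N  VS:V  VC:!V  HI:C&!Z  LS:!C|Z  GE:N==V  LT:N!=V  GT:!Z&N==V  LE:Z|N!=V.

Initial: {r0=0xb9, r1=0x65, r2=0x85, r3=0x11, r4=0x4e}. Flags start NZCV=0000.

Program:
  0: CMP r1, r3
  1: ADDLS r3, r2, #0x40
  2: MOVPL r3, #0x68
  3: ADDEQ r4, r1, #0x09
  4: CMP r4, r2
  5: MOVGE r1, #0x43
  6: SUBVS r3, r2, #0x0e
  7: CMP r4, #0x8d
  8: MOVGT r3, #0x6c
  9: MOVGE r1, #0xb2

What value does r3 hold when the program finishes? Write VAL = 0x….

[0] flags=0010 → (cmp)
[1] flags=0010 LS?F → skip
[2] flags=0010 PL?T → r3=0x68
[3] flags=0010 EQ?F → skip
[4] flags=1001 → (cmp)
[5] flags=1001 GE?T → r1=0x43
[6] flags=1001 VS?T → r3=0x77
[7] flags=1001 → (cmp)
[8] flags=1001 GT?T → r3=0x6c
[9] flags=1001 GE?T → r1=0xb2

VAL = 0x6c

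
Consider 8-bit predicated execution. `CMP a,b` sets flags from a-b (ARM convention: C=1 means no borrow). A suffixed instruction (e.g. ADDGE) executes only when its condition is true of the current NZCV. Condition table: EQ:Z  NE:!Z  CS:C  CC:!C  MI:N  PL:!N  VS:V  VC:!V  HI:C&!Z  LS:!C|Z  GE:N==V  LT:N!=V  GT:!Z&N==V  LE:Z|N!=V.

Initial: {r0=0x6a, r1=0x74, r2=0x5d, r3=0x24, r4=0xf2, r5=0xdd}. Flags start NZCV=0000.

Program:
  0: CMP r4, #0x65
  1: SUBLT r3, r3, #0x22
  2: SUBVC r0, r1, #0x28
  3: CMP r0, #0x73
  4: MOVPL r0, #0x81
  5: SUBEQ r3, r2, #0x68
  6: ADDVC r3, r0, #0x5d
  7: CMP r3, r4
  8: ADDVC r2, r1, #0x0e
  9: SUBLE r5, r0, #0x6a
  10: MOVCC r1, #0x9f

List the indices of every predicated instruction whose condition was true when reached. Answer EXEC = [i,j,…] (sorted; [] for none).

EXEC = [1,2,6,8,9,10]

[0] flags=1010 → (cmp)
[1] flags=1010 LT?T → r3=0x02
[2] flags=1010 VC?T → r0=0x4c
[3] flags=1000 → (cmp)
[4] flags=1000 PL?F → skip
[5] flags=1000 EQ?F → skip
[6] flags=1000 VC?T → r3=0xa9
[7] flags=1000 → (cmp)
[8] flags=1000 VC?T → r2=0x82
[9] flags=1000 LE?T → r5=0xe2
[10] flags=1000 CC?T → r1=0x9f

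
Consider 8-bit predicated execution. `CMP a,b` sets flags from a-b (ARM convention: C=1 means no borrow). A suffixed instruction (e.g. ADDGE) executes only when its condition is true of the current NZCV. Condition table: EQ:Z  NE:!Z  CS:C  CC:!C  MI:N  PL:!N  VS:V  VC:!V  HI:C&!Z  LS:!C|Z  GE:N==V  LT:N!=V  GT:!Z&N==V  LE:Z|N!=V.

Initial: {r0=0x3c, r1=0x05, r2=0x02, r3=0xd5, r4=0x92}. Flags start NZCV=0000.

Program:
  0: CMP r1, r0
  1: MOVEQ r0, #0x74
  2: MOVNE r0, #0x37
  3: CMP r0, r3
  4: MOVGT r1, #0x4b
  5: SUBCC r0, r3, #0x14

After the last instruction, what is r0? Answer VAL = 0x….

[0] flags=1000 → (cmp)
[1] flags=1000 EQ?F → skip
[2] flags=1000 NE?T → r0=0x37
[3] flags=0000 → (cmp)
[4] flags=0000 GT?T → r1=0x4b
[5] flags=0000 CC?T → r0=0xc1

VAL = 0xc1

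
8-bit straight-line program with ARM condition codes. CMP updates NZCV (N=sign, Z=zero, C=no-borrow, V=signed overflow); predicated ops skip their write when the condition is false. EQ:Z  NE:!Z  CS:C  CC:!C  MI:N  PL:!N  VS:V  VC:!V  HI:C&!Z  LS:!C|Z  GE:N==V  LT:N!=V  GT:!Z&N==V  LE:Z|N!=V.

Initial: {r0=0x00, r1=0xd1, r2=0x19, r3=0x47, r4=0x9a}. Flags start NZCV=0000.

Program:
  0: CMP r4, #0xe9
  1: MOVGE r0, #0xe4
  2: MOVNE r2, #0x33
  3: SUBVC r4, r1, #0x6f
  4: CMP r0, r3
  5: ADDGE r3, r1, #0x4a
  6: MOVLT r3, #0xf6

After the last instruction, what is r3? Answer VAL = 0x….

VAL = 0xf6

0: ✓ CMP  NZCV=1000
1: · MOVGE
2: ✓ MOVNE  r2←0x33
3: ✓ SUBVC  r4←0x62
4: ✓ CMP  NZCV=1000
5: · ADDGE
6: ✓ MOVLT  r3←0xf6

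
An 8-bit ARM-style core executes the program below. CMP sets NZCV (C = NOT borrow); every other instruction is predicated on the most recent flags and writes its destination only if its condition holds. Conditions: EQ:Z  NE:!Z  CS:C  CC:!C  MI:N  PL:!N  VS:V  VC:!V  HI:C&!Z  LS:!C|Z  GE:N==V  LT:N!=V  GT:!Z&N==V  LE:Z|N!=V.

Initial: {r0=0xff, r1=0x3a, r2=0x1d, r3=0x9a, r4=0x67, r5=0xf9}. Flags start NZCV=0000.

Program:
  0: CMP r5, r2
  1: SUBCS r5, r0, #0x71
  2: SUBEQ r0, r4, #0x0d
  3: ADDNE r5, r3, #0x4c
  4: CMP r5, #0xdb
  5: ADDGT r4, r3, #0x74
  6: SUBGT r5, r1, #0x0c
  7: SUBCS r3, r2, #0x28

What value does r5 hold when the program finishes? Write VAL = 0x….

0: ✓ CMP  NZCV=1010
1: ✓ SUBCS  r5←0x8e
2: · SUBEQ
3: ✓ ADDNE  r5←0xe6
4: ✓ CMP  NZCV=0010
5: ✓ ADDGT  r4←0x0e
6: ✓ SUBGT  r5←0x2e
7: ✓ SUBCS  r3←0xf5

VAL = 0x2e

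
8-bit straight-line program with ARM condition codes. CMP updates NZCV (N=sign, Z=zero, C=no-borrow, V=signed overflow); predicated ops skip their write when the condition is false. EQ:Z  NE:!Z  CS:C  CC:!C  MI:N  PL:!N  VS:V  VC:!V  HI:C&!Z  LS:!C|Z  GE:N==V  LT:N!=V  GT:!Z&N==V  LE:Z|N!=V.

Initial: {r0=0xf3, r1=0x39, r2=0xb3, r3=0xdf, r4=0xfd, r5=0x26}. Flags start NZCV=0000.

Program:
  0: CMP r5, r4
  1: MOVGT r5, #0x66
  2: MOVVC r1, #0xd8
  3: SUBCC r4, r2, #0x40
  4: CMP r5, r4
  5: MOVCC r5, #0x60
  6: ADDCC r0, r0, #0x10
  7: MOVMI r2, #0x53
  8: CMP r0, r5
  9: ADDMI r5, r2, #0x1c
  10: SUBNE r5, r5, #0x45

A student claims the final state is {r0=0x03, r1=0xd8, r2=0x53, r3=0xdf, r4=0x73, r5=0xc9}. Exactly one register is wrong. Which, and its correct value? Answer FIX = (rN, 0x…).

[0] flags=0000 → (cmp)
[1] flags=0000 GT?T → r5=0x66
[2] flags=0000 VC?T → r1=0xd8
[3] flags=0000 CC?T → r4=0x73
[4] flags=1000 → (cmp)
[5] flags=1000 CC?T → r5=0x60
[6] flags=1000 CC?T → r0=0x03
[7] flags=1000 MI?T → r2=0x53
[8] flags=1000 → (cmp)
[9] flags=1000 MI?T → r5=0x6f
[10] flags=1000 NE?T → r5=0x2a

FIX = (r5, 0x2a)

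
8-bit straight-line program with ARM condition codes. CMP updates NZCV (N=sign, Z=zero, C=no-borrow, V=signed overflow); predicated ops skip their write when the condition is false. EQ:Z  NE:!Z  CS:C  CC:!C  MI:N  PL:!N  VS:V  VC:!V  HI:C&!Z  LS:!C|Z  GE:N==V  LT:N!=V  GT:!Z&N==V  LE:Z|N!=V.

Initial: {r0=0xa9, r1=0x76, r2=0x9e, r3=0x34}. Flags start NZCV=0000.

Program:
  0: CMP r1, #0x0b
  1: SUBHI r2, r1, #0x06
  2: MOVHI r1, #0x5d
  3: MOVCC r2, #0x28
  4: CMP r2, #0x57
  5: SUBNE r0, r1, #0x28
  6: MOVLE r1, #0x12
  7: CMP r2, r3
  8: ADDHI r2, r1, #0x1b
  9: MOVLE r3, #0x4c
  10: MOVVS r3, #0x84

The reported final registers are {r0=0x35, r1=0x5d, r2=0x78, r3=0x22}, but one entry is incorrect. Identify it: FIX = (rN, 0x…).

FIX = (r3, 0x34)

[0] flags=0010 → (cmp)
[1] flags=0010 HI?T → r2=0x70
[2] flags=0010 HI?T → r1=0x5d
[3] flags=0010 CC?F → skip
[4] flags=0010 → (cmp)
[5] flags=0010 NE?T → r0=0x35
[6] flags=0010 LE?F → skip
[7] flags=0010 → (cmp)
[8] flags=0010 HI?T → r2=0x78
[9] flags=0010 LE?F → skip
[10] flags=0010 VS?F → skip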